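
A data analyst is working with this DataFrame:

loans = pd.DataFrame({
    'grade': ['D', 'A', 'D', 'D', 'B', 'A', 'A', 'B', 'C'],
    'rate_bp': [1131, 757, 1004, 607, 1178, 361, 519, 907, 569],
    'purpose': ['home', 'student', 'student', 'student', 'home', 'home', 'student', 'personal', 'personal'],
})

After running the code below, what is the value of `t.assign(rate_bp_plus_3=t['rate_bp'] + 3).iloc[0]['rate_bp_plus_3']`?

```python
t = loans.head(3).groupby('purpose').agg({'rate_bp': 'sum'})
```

1134

take first 3 rows:
  grade  rate_bp  purpose
0     D     1131     home
1     A      757  student
2     D     1004  student
group by purpose, sum of rate_bp:
         rate_bp
purpose         
home        1131
student     1761
add column rate_bp_plus_3 = t['rate_bp'] + 3:
         rate_bp  rate_bp_plus_3
purpose                         
home        1131            1134
student     1761            1764
Hence 1134.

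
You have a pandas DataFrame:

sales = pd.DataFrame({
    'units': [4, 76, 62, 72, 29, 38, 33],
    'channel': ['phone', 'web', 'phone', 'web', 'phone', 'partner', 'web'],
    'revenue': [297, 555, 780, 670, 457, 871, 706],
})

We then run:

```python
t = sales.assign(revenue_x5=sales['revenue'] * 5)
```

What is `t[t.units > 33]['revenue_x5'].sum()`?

add column revenue_x5 = sales['revenue'] * 5:
   units  channel  revenue  revenue_x5
0      4    phone      297        1485
1     76      web      555        2775
2     62    phone      780        3900
3     72      web      670        3350
4     29    phone      457        2285
5     38  partner      871        4355
6     33      web      706        3530
filter rows where units > 33:
   units  channel  revenue  revenue_x5
1     76      web      555        2775
2     62    phone      780        3900
3     72      web      670        3350
5     38  partner      871        4355
Hence 14380.

14380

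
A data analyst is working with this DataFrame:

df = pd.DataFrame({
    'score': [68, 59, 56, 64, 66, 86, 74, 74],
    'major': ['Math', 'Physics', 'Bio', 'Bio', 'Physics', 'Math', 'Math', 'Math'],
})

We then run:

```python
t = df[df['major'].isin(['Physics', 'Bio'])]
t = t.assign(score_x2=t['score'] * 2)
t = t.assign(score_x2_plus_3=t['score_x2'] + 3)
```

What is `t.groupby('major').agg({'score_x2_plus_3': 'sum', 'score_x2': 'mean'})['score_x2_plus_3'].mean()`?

251.0

filter rows where major in ['Physics', 'Bio']:
   score    major
1     59  Physics
2     56      Bio
3     64      Bio
4     66  Physics
add column score_x2 = t['score'] * 2:
   score    major  score_x2
1     59  Physics       118
2     56      Bio       112
3     64      Bio       128
4     66  Physics       132
add column score_x2_plus_3 = t['score_x2'] + 3:
   score    major  score_x2  score_x2_plus_3
1     59  Physics       118              121
2     56      Bio       112              115
3     64      Bio       128              131
4     66  Physics       132              135
group by major: sum(score_x2_plus_3), mean(score_x2):
         score_x2_plus_3  score_x2
major                             
Bio                  246     120.0
Physics              256     125.0
Reading off the mean of column 'score_x2_plus_3', we get 251.0.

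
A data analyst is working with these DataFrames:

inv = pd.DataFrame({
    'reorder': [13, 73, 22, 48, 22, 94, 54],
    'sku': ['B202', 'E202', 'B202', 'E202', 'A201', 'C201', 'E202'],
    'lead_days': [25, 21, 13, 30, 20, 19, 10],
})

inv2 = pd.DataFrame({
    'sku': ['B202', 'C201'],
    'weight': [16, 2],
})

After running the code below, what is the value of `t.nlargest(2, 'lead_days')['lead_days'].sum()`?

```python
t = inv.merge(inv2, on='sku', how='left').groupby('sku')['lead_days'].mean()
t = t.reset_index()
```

merge on 'sku' (how='left') → 7 rows:
   reorder   sku  lead_days  weight
0       13  B202         25    16.0
1       73  E202         21     NaN
2       22  B202         13    16.0
3       48  E202         30     NaN
4       22  A201         20     NaN
5       94  C201         19     2.0
6       54  E202         10     NaN
group by sku, mean of lead_days:
sku
A201    20.000000
B202    19.000000
C201    19.000000
E202    20.333333
Name: lead_days, dtype: float64
reset_index():
    sku  lead_days
0  A201  20.000000
1  B202  19.000000
2  C201  19.000000
3  E202  20.333333
take 2 rows with largest lead_days:
    sku  lead_days
3  E202  20.333333
0  A201  20.000000
Hence 40.3333333333.

40.3333333333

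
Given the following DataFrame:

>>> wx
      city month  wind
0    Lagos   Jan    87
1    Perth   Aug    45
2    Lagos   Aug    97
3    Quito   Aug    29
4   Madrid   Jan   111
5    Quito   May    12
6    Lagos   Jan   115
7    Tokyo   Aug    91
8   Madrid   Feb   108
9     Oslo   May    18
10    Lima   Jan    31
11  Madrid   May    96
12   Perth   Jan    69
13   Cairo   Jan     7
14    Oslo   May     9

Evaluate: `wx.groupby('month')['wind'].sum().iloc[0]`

262

group by month, sum of wind:
month
Aug    262
Feb    108
Jan    420
May    135
Name: wind, dtype: int64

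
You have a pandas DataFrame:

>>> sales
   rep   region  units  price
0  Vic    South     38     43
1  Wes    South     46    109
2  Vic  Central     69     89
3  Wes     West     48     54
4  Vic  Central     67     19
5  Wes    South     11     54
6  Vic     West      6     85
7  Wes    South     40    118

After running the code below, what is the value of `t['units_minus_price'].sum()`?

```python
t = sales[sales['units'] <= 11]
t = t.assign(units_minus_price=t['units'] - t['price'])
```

-122

filter rows where units <= 11:
   rep region  units  price
5  Wes  South     11     54
6  Vic   West      6     85
add column units_minus_price = t['units'] - t['price']:
   rep region  units  price  units_minus_price
5  Wes  South     11     54                -43
6  Vic   West      6     85                -79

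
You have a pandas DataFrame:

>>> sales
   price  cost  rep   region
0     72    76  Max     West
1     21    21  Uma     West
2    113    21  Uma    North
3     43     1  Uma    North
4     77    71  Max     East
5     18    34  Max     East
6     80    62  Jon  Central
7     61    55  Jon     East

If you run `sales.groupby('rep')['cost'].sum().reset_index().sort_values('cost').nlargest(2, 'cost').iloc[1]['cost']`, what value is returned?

group by rep, sum of cost:
rep
Jon    117
Max    181
Uma     43
Name: cost, dtype: int64
reset_index():
   rep  cost
0  Jon   117
1  Max   181
2  Uma    43
sort by cost:
   rep  cost
2  Uma    43
0  Jon   117
1  Max   181
take 2 rows with largest cost:
   rep  cost
1  Max   181
0  Jon   117
Taking the value at position 1, column 'cost' gives 117.

117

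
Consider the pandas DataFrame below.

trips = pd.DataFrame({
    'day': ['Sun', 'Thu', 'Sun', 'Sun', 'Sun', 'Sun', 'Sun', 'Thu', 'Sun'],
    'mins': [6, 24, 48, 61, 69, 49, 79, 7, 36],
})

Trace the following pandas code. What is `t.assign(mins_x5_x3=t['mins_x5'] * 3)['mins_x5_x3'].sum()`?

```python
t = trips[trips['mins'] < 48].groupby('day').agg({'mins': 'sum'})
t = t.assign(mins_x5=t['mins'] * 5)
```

1095

filter rows where mins < 48:
   day  mins
0  Sun     6
1  Thu    24
7  Thu     7
8  Sun    36
group by day, sum of mins:
     mins
day      
Sun    42
Thu    31
add column mins_x5 = t['mins'] * 5:
     mins  mins_x5
day               
Sun    42      210
Thu    31      155
add column mins_x5_x3 = t['mins_x5'] * 3:
     mins  mins_x5  mins_x5_x3
day                           
Sun    42      210         630
Thu    31      155         465
Finally, sum of column 'mins_x5_x3' = 1095.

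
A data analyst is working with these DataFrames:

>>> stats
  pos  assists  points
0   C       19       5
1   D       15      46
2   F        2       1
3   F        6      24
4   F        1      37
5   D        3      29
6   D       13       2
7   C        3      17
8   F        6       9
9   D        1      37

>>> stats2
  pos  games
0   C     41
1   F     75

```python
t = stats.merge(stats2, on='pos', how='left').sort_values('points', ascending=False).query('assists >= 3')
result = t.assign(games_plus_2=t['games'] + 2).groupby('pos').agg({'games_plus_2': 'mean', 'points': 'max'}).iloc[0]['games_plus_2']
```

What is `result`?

43.0

merge on 'pos' (how='left') → 10 rows:
  pos  assists  points  games
0   C       19       5   41.0
1   D       15      46    NaN
2   F        2       1   75.0
3   F        6      24   75.0
4   F        1      37   75.0
5   D        3      29    NaN
6   D       13       2    NaN
7   C        3      17   41.0
8   F        6       9   75.0
9   D        1      37    NaN
sort by points descending:
  pos  assists  points  games
1   D       15      46    NaN
4   F        1      37   75.0
9   D        1      37    NaN
5   D        3      29    NaN
3   F        6      24   75.0
7   C        3      17   41.0
8   F        6       9   75.0
0   C       19       5   41.0
6   D       13       2    NaN
2   F        2       1   75.0
filter rows where assists >= 3:
  pos  assists  points  games
1   D       15      46    NaN
5   D        3      29    NaN
3   F        6      24   75.0
7   C        3      17   41.0
8   F        6       9   75.0
0   C       19       5   41.0
6   D       13       2    NaN
add column games_plus_2 = t['games'] + 2:
  pos  assists  points  games  games_plus_2
1   D       15      46    NaN           NaN
5   D        3      29    NaN           NaN
3   F        6      24   75.0          77.0
7   C        3      17   41.0          43.0
8   F        6       9   75.0          77.0
0   C       19       5   41.0          43.0
6   D       13       2    NaN           NaN
group by pos: mean(games_plus_2), max(points):
     games_plus_2  points
pos                      
C            43.0      17
D             NaN      46
F            77.0      24
value at position 0, column 'games_plus_2' → 43.0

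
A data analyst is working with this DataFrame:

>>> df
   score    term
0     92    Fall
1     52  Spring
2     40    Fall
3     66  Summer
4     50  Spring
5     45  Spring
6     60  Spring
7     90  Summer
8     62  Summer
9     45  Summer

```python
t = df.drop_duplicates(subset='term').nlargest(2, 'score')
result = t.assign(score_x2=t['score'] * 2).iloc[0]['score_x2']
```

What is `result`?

drop duplicate term (keep=first):
   score    term
0     92    Fall
1     52  Spring
3     66  Summer
take 2 rows with largest score:
   score    term
0     92    Fall
3     66  Summer
add column score_x2 = t['score'] * 2:
   score    term  score_x2
0     92    Fall       184
3     66  Summer       132

184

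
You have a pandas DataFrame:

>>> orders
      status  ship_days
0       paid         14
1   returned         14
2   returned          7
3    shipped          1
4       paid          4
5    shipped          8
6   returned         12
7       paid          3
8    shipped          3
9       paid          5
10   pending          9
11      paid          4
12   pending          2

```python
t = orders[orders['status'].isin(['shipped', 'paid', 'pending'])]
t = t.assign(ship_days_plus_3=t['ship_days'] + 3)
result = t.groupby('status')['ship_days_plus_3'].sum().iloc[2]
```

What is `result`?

21

filter rows where status in ['shipped', 'paid', 'pending']:
     status  ship_days
0      paid         14
3   shipped          1
4      paid          4
5   shipped          8
7      paid          3
8   shipped          3
9      paid          5
10  pending          9
11     paid          4
12  pending          2
add column ship_days_plus_3 = t['ship_days'] + 3:
     status  ship_days  ship_days_plus_3
0      paid         14                17
3   shipped          1                 4
4      paid          4                 7
5   shipped          8                11
7      paid          3                 6
8   shipped          3                 6
9      paid          5                 8
10  pending          9                12
11     paid          4                 7
12  pending          2                 5
group by status, sum of ship_days_plus_3:
status
paid       45
pending    17
shipped    21
Name: ship_days_plus_3, dtype: int64
Hence 21.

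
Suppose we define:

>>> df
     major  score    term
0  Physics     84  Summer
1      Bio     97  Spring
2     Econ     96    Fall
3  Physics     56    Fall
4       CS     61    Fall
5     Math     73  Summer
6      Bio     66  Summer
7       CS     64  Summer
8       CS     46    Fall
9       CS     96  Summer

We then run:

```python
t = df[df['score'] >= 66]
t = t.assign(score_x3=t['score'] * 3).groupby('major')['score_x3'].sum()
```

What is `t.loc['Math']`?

filter rows where score >= 66:
     major  score    term
0  Physics     84  Summer
1      Bio     97  Spring
2     Econ     96    Fall
5     Math     73  Summer
6      Bio     66  Summer
9       CS     96  Summer
add column score_x3 = t['score'] * 3:
     major  score    term  score_x3
0  Physics     84  Summer       252
1      Bio     97  Spring       291
2     Econ     96    Fall       288
5     Math     73  Summer       219
6      Bio     66  Summer       198
9       CS     96  Summer       288
group by major, sum of score_x3:
major
Bio        489
CS         288
Econ       288
Math       219
Physics    252
Name: score_x3, dtype: int64
value at index 'Math' → 219

219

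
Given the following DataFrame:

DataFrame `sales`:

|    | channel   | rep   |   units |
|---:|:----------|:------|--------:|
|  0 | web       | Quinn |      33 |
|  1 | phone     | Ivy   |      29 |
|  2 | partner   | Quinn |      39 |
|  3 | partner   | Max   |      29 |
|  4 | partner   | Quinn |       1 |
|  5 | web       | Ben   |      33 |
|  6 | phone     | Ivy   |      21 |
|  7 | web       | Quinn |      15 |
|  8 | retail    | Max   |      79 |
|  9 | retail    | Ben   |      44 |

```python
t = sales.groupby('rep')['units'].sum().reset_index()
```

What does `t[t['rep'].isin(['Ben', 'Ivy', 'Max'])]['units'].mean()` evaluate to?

78.3333333333

group by rep, sum of units:
rep
Ben       77
Ivy       50
Max      108
Quinn     88
Name: units, dtype: int64
reset_index():
     rep  units
0    Ben     77
1    Ivy     50
2    Max    108
3  Quinn     88
filter rows where rep in ['Ben', 'Ivy', 'Max']:
   rep  units
0  Ben     77
1  Ivy     50
2  Max    108
mean of column 'units' → 78.3333333333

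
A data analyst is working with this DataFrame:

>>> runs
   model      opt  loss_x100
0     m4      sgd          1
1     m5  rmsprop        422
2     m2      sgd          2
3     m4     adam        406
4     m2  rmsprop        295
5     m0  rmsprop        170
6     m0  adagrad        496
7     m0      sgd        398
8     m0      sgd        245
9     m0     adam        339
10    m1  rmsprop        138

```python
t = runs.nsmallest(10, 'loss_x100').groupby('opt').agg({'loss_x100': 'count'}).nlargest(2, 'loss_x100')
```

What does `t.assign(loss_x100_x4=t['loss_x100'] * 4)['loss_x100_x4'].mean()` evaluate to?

take 10 rows with smallest loss_x100:
   model      opt  loss_x100
0     m4      sgd          1
2     m2      sgd          2
10    m1  rmsprop        138
5     m0  rmsprop        170
8     m0      sgd        245
4     m2  rmsprop        295
9     m0     adam        339
7     m0      sgd        398
3     m4     adam        406
1     m5  rmsprop        422
group by opt, count of loss_x100:
         loss_x100
opt               
adam             2
rmsprop          4
sgd              4
take 2 rows with largest loss_x100:
         loss_x100
opt               
rmsprop          4
sgd              4
add column loss_x100_x4 = t['loss_x100'] * 4:
         loss_x100  loss_x100_x4
opt                             
rmsprop          4            16
sgd              4            16
Reading off the mean of column 'loss_x100_x4', we get 16.0.

16.0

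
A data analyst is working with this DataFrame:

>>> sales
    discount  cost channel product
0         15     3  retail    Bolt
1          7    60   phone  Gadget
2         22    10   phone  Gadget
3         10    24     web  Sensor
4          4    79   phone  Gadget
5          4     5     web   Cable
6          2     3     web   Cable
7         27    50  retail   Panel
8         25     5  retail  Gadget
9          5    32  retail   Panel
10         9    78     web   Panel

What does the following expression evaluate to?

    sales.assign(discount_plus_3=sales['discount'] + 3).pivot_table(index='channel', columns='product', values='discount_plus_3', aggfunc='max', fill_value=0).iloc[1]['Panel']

add column discount_plus_3 = sales['discount'] + 3:
    discount  cost channel product  discount_plus_3
0         15     3  retail    Bolt               18
1          7    60   phone  Gadget               10
2         22    10   phone  Gadget               25
3         10    24     web  Sensor               13
4          4    79   phone  Gadget                7
5          4     5     web   Cable                7
6          2     3     web   Cable                5
7         27    50  retail   Panel               30
8         25     5  retail  Gadget               28
9          5    32  retail   Panel                8
10         9    78     web   Panel               12
pivot: rows=channel, cols=product, max(discount_plus_3):
product  Bolt  Cable  Gadget  Panel  Sensor
channel                                    
phone       0      0      25      0       0
retail     18      0      28     30       0
web         0      7       0     12      13
Hence 30.

30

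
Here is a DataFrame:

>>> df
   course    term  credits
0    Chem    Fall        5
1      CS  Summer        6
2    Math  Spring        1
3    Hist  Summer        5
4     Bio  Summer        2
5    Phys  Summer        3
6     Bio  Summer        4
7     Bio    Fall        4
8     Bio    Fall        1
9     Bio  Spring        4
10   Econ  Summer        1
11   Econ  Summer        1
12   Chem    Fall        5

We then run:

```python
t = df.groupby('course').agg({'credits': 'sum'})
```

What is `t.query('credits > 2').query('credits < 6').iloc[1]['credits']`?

group by course, sum of credits:
        credits
course         
Bio          15
CS            6
Chem         10
Econ          2
Hist          5
Math          1
Phys          3
filter rows where credits > 2:
        credits
course         
Bio          15
CS            6
Chem         10
Hist          5
Phys          3
filter rows where credits < 6:
        credits
course         
Hist          5
Phys          3
value at position 1, column 'credits' → 3

3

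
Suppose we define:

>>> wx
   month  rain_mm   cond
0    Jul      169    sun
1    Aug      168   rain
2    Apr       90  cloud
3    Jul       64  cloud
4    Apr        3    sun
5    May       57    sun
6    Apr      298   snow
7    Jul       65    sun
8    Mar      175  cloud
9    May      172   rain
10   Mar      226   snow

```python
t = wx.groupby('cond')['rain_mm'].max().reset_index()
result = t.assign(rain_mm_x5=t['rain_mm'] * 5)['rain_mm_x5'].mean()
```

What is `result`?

group by cond, max of rain_mm:
cond
cloud    175
rain     172
snow     298
sun      169
Name: rain_mm, dtype: int64
reset_index():
    cond  rain_mm
0  cloud      175
1   rain      172
2   snow      298
3    sun      169
add column rain_mm_x5 = t['rain_mm'] * 5:
    cond  rain_mm  rain_mm_x5
0  cloud      175         875
1   rain      172         860
2   snow      298        1490
3    sun      169         845
Finally, mean of column 'rain_mm_x5' = 1017.5.

1017.5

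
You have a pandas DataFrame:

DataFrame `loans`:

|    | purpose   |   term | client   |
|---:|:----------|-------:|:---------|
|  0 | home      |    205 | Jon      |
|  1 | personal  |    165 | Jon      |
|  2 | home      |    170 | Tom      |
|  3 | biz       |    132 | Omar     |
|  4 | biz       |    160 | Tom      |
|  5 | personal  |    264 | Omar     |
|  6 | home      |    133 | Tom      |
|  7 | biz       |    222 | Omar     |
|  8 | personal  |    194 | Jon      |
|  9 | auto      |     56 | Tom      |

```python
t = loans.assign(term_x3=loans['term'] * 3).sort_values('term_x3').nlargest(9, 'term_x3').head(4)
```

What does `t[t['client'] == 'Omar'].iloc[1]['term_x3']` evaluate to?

add column term_x3 = loans['term'] * 3:
    purpose  term client  term_x3
0      home   205    Jon      615
1  personal   165    Jon      495
2      home   170    Tom      510
3       biz   132   Omar      396
4       biz   160    Tom      480
5  personal   264   Omar      792
6      home   133    Tom      399
7       biz   222   Omar      666
8  personal   194    Jon      582
9      auto    56    Tom      168
sort by term_x3:
    purpose  term client  term_x3
9      auto    56    Tom      168
3       biz   132   Omar      396
6      home   133    Tom      399
4       biz   160    Tom      480
1  personal   165    Jon      495
2      home   170    Tom      510
8  personal   194    Jon      582
0      home   205    Jon      615
7       biz   222   Omar      666
5  personal   264   Omar      792
take 9 rows with largest term_x3:
    purpose  term client  term_x3
5  personal   264   Omar      792
7       biz   222   Omar      666
0      home   205    Jon      615
8  personal   194    Jon      582
2      home   170    Tom      510
1  personal   165    Jon      495
4       biz   160    Tom      480
6      home   133    Tom      399
3       biz   132   Omar      396
take first 4 rows:
    purpose  term client  term_x3
5  personal   264   Omar      792
7       biz   222   Omar      666
0      home   205    Jon      615
8  personal   194    Jon      582
filter rows where client == 'Omar':
    purpose  term client  term_x3
5  personal   264   Omar      792
7       biz   222   Omar      666
Taking the value at position 1, column 'term_x3' gives 666.

666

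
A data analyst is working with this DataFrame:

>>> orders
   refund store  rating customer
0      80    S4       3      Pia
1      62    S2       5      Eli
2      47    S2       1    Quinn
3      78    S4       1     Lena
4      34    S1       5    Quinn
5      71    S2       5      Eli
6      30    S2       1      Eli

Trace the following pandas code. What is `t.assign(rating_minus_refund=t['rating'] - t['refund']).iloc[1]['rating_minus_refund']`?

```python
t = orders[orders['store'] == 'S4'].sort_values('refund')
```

filter rows where store == 'S4':
   refund store  rating customer
0      80    S4       3      Pia
3      78    S4       1     Lena
sort by refund:
   refund store  rating customer
3      78    S4       1     Lena
0      80    S4       3      Pia
add column rating_minus_refund = t['rating'] - t['refund']:
   refund store  rating customer  rating_minus_refund
3      78    S4       1     Lena                  -77
0      80    S4       3      Pia                  -77

-77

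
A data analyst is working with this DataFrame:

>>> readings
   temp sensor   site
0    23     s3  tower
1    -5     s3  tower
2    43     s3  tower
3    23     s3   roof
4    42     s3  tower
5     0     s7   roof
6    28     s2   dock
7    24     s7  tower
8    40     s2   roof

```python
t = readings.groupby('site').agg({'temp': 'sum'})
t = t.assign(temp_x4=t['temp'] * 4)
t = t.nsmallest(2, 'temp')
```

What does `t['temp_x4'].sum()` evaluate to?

group by site, sum of temp:
       temp
site       
dock     28
roof     63
tower   127
add column temp_x4 = t['temp'] * 4:
       temp  temp_x4
site                
dock     28      112
roof     63      252
tower   127      508
take 2 rows with smallest temp:
      temp  temp_x4
site               
dock    28      112
roof    63      252
Then the sum of column 'temp_x4': 364

364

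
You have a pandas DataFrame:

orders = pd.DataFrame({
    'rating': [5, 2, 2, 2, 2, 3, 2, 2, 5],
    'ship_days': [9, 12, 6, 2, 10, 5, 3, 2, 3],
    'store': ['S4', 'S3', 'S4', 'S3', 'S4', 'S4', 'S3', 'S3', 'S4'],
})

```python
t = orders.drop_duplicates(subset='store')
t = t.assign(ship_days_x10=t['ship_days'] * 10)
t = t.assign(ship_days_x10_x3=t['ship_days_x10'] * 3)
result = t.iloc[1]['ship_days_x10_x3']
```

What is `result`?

drop duplicate store (keep=first):
   rating  ship_days store
0       5          9    S4
1       2         12    S3
add column ship_days_x10 = t['ship_days'] * 10:
   rating  ship_days store  ship_days_x10
0       5          9    S4             90
1       2         12    S3            120
add column ship_days_x10_x3 = t['ship_days_x10'] * 3:
   rating  ship_days store  ship_days_x10  ship_days_x10_x3
0       5          9    S4             90               270
1       2         12    S3            120               360
The value at position 1, column 'ship_days_x10_x3' is 360.

360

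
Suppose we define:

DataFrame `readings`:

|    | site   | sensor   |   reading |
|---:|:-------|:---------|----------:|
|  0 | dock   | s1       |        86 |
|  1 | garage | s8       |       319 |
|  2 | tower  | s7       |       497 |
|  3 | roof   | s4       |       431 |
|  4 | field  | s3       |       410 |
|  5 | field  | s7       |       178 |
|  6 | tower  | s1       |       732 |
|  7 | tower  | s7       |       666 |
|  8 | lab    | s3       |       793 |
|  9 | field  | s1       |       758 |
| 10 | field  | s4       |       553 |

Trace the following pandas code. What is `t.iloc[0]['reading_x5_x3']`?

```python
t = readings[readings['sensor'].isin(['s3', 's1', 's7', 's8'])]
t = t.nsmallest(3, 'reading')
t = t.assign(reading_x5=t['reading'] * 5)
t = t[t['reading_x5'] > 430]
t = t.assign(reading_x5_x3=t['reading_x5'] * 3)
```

2670

filter rows where sensor in ['s3', 's1', 's7', 's8']:
     site sensor  reading
0    dock     s1       86
1  garage     s8      319
2   tower     s7      497
4   field     s3      410
5   field     s7      178
6   tower     s1      732
7   tower     s7      666
8     lab     s3      793
9   field     s1      758
take 3 rows with smallest reading:
     site sensor  reading
0    dock     s1       86
5   field     s7      178
1  garage     s8      319
add column reading_x5 = t['reading'] * 5:
     site sensor  reading  reading_x5
0    dock     s1       86         430
5   field     s7      178         890
1  garage     s8      319        1595
filter rows where reading_x5 > 430:
     site sensor  reading  reading_x5
5   field     s7      178         890
1  garage     s8      319        1595
add column reading_x5_x3 = t['reading_x5'] * 3:
     site sensor  reading  reading_x5  reading_x5_x3
5   field     s7      178         890           2670
1  garage     s8      319        1595           4785
Finally, value at position 0, column 'reading_x5_x3' = 2670.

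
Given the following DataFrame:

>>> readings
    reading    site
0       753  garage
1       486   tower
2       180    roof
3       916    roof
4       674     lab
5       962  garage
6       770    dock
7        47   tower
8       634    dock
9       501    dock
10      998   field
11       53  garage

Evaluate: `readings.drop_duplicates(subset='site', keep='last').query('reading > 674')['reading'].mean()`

957.0

drop duplicate site (keep=last):
    reading    site
3       916    roof
4       674     lab
7        47   tower
9       501    dock
10      998   field
11       53  garage
filter rows where reading > 674:
    reading   site
3       916   roof
10      998  field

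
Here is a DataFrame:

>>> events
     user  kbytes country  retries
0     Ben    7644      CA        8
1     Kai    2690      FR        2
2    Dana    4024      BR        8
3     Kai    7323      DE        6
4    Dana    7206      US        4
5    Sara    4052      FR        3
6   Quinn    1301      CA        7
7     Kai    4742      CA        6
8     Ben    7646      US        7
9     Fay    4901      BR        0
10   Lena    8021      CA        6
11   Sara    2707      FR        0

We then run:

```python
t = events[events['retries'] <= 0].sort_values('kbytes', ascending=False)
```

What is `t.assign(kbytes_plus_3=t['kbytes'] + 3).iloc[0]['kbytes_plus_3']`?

4904

filter rows where retries <= 0:
    user  kbytes country  retries
9    Fay    4901      BR        0
11  Sara    2707      FR        0
sort by kbytes descending:
    user  kbytes country  retries
9    Fay    4901      BR        0
11  Sara    2707      FR        0
add column kbytes_plus_3 = t['kbytes'] + 3:
    user  kbytes country  retries  kbytes_plus_3
9    Fay    4901      BR        0           4904
11  Sara    2707      FR        0           2710
The value at position 0, column 'kbytes_plus_3' is 4904.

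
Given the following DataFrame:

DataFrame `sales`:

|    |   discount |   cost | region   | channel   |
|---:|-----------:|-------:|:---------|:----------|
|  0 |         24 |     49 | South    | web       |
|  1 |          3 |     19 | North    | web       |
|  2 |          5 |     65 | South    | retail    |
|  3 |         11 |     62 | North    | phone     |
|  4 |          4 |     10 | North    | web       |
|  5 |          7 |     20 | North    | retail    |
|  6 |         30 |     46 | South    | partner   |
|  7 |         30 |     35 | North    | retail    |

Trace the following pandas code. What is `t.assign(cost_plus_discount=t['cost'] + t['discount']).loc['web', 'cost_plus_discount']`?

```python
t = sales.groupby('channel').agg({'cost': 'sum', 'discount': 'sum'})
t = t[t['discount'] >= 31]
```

109

group by channel: sum(cost), sum(discount):
         cost  discount
channel                
partner    46        30
phone      62        11
retail    120        42
web        78        31
filter rows where discount >= 31:
         cost  discount
channel                
retail    120        42
web        78        31
add column cost_plus_discount = t['cost'] + t['discount']:
         cost  discount  cost_plus_discount
channel                                    
retail    120        42                 162
web        78        31                 109
Taking the value at row 'web', column 'cost_plus_discount' gives 109.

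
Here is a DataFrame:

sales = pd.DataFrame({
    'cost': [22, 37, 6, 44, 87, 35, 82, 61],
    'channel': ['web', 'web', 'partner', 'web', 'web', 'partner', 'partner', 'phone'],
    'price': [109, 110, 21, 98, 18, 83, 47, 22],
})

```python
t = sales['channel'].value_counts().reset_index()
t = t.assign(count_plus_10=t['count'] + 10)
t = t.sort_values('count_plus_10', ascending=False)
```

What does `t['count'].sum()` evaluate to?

8

value_counts of channel:
channel
web        4
partner    3
phone      1
Name: count, dtype: int64
reset_index():
   channel  count
0      web      4
1  partner      3
2    phone      1
add column count_plus_10 = t['count'] + 10:
   channel  count  count_plus_10
0      web      4             14
1  partner      3             13
2    phone      1             11
sort by count_plus_10 descending:
   channel  count  count_plus_10
0      web      4             14
1  partner      3             13
2    phone      1             11
sum of column 'count' → 8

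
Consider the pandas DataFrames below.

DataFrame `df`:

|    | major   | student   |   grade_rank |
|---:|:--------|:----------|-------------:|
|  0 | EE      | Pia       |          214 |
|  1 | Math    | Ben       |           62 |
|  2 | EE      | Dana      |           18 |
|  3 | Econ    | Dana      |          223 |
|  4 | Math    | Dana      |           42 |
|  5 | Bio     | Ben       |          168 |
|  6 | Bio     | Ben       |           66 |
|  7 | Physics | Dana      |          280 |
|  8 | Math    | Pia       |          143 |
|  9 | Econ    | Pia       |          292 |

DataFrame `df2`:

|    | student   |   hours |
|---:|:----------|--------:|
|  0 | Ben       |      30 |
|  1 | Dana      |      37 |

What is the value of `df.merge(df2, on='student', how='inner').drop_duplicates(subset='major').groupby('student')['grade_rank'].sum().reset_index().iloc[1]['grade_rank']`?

merge on 'student' (how='inner') → 7 rows:
     major student  grade_rank  hours
0     Math     Ben          62     30
1       EE    Dana          18     37
2     Econ    Dana         223     37
3     Math    Dana          42     37
4      Bio     Ben         168     30
5      Bio     Ben          66     30
6  Physics    Dana         280     37
drop duplicate major (keep=first):
     major student  grade_rank  hours
0     Math     Ben          62     30
1       EE    Dana          18     37
2     Econ    Dana         223     37
4      Bio     Ben         168     30
6  Physics    Dana         280     37
group by student, sum of grade_rank:
student
Ben     230
Dana    521
Name: grade_rank, dtype: int64
reset_index():
  student  grade_rank
0     Ben         230
1    Dana         521
Finally, value at position 1, column 'grade_rank' = 521.

521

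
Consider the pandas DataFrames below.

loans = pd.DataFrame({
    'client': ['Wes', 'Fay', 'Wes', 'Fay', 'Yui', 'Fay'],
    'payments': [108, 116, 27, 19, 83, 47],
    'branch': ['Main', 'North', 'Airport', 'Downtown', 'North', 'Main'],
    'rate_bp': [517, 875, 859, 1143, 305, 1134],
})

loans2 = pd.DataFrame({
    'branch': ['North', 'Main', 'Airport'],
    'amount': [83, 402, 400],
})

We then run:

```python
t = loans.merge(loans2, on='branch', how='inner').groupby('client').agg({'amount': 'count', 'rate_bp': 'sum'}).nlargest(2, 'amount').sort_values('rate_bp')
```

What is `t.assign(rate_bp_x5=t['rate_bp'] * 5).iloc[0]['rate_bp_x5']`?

6880

merge on 'branch' (how='inner') → 5 rows:
  client  payments   branch  rate_bp  amount
0    Wes       108     Main      517     402
1    Fay       116    North      875      83
2    Wes        27  Airport      859     400
3    Yui        83    North      305      83
4    Fay        47     Main     1134     402
group by client: count(amount), sum(rate_bp):
        amount  rate_bp
client                 
Fay          2     2009
Wes          2     1376
Yui          1      305
take 2 rows with largest amount:
        amount  rate_bp
client                 
Fay          2     2009
Wes          2     1376
sort by rate_bp:
        amount  rate_bp
client                 
Wes          2     1376
Fay          2     2009
add column rate_bp_x5 = t['rate_bp'] * 5:
        amount  rate_bp  rate_bp_x5
client                             
Wes          2     1376        6880
Fay          2     2009       10045
Taking the value at position 0, column 'rate_bp_x5' gives 6880.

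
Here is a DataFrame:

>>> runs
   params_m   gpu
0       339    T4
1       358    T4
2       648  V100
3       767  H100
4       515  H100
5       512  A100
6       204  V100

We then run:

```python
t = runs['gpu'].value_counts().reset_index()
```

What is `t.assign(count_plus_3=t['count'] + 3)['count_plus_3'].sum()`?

19

value_counts of gpu:
gpu
T4      2
V100    2
H100    2
A100    1
Name: count, dtype: int64
reset_index():
    gpu  count
0    T4      2
1  V100      2
2  H100      2
3  A100      1
add column count_plus_3 = t['count'] + 3:
    gpu  count  count_plus_3
0    T4      2             5
1  V100      2             5
2  H100      2             5
3  A100      1             4
sum of column 'count_plus_3' → 19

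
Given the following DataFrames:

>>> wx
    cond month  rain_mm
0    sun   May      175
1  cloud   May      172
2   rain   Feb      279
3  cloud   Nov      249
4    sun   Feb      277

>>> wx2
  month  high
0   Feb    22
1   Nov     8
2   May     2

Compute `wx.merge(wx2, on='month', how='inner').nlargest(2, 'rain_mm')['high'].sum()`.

merge on 'month' (how='inner') → 5 rows:
    cond month  rain_mm  high
0    sun   May      175     2
1  cloud   May      172     2
2   rain   Feb      279    22
3  cloud   Nov      249     8
4    sun   Feb      277    22
take 2 rows with largest rain_mm:
   cond month  rain_mm  high
2  rain   Feb      279    22
4   sun   Feb      277    22
Hence 44.

44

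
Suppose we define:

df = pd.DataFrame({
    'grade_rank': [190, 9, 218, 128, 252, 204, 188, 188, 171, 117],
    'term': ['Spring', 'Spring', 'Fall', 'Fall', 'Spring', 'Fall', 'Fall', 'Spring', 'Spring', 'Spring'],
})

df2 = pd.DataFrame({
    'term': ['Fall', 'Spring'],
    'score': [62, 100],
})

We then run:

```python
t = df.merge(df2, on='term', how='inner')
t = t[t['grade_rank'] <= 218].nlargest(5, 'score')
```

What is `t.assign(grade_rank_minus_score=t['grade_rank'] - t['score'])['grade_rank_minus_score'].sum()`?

175

merge on 'term' (how='inner') → 10 rows:
   grade_rank    term  score
0         190  Spring    100
1           9  Spring    100
2         218    Fall     62
3         128    Fall     62
4         252  Spring    100
5         204    Fall     62
6         188    Fall     62
7         188  Spring    100
8         171  Spring    100
9         117  Spring    100
filter rows where grade_rank <= 218:
   grade_rank    term  score
0         190  Spring    100
1           9  Spring    100
2         218    Fall     62
3         128    Fall     62
5         204    Fall     62
6         188    Fall     62
7         188  Spring    100
8         171  Spring    100
9         117  Spring    100
take 5 rows with largest score:
   grade_rank    term  score
0         190  Spring    100
1           9  Spring    100
7         188  Spring    100
8         171  Spring    100
9         117  Spring    100
add column grade_rank_minus_score = t['grade_rank'] - t['score']:
   grade_rank    term  score  grade_rank_minus_score
0         190  Spring    100                      90
1           9  Spring    100                     -91
7         188  Spring    100                      88
8         171  Spring    100                      71
9         117  Spring    100                      17
Hence 175.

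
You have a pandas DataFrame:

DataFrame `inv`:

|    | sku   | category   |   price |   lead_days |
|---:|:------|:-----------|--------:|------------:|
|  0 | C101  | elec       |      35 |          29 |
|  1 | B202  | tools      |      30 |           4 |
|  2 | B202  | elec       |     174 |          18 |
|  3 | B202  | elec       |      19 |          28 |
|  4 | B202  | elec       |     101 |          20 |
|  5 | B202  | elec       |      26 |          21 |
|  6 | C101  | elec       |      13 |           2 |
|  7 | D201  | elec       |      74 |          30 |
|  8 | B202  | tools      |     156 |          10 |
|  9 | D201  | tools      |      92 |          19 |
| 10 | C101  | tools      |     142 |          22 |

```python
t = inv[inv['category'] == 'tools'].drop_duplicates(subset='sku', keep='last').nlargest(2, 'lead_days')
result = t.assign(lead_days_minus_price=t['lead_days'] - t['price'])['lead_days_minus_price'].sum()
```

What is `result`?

-193

filter rows where category == 'tools':
     sku category  price  lead_days
1   B202    tools     30          4
8   B202    tools    156         10
9   D201    tools     92         19
10  C101    tools    142         22
drop duplicate sku (keep=last):
     sku category  price  lead_days
8   B202    tools    156         10
9   D201    tools     92         19
10  C101    tools    142         22
take 2 rows with largest lead_days:
     sku category  price  lead_days
10  C101    tools    142         22
9   D201    tools     92         19
add column lead_days_minus_price = t['lead_days'] - t['price']:
     sku category  price  lead_days  lead_days_minus_price
10  C101    tools    142         22                   -120
9   D201    tools     92         19                    -73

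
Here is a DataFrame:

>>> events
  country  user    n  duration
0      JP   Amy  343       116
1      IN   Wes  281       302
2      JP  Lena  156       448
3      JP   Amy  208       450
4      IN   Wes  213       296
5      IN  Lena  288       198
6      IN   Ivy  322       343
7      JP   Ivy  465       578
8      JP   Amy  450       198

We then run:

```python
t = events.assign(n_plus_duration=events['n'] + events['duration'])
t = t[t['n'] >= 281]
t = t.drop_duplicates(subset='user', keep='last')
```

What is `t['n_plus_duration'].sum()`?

2760

add column n_plus_duration = events['n'] + events['duration']:
  country  user    n  duration  n_plus_duration
0      JP   Amy  343       116              459
1      IN   Wes  281       302              583
2      JP  Lena  156       448              604
3      JP   Amy  208       450              658
4      IN   Wes  213       296              509
5      IN  Lena  288       198              486
6      IN   Ivy  322       343              665
7      JP   Ivy  465       578             1043
8      JP   Amy  450       198              648
filter rows where n >= 281:
  country  user    n  duration  n_plus_duration
0      JP   Amy  343       116              459
1      IN   Wes  281       302              583
5      IN  Lena  288       198              486
6      IN   Ivy  322       343              665
7      JP   Ivy  465       578             1043
8      JP   Amy  450       198              648
drop duplicate user (keep=last):
  country  user    n  duration  n_plus_duration
1      IN   Wes  281       302              583
5      IN  Lena  288       198              486
7      JP   Ivy  465       578             1043
8      JP   Amy  450       198              648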